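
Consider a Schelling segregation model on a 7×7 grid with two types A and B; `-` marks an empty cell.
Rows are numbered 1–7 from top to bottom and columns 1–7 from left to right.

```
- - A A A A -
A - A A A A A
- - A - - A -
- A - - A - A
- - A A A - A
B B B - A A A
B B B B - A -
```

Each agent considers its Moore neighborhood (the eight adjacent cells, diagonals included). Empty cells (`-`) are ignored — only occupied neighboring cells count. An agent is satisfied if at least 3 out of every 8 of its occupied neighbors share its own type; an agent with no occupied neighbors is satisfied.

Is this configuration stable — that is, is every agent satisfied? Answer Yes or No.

Row 1: (1,3)A 3/3 satisfied · (1,4)A 5/5 satisfied · (1,5)A 5/5 satisfied · (1,6)A 4/4 satisfied
Row 2: (2,1)A 0/0 satisfied · (2,3)A 4/4 satisfied · (2,4)A 6/6 satisfied · (2,5)A 6/6 satisfied · (2,6)A 5/5 satisfied · (2,7)A 3/3 satisfied
Row 3: (3,3)A 3/3 satisfied · (3,6)A 5/5 satisfied
Row 4: (4,2)A 2/2 satisfied · (4,5)A 3/3 satisfied · (4,7)A 2/2 satisfied
Row 5: (5,3)A 2/4 satisfied · (5,4)A 4/5 satisfied · (5,5)A 4/4 satisfied · (5,7)A 3/3 satisfied
Row 6: (6,1)B 3/3 satisfied · (6,2)B 5/6 satisfied · (6,3)B 4/6 satisfied · (6,5)A 4/5 satisfied · (6,6)A 5/5 satisfied · (6,7)A 3/3 satisfied
Row 7: (7,1)B 3/3 satisfied · (7,2)B 5/5 satisfied · (7,3)B 4/4 satisfied · (7,4)B 2/3 satisfied · (7,6)A 3/3 satisfied
All meet the threshold, so the configuration is stable.

Yes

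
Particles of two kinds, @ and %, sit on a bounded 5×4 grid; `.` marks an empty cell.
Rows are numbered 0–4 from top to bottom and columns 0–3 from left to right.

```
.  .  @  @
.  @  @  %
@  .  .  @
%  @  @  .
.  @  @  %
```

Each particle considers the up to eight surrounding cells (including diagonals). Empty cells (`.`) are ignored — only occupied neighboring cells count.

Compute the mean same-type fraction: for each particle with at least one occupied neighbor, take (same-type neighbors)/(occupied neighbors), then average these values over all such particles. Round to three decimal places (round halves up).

0.588

Row 0: (0,2)@ 3/4 · (0,3)@ 2/3
Row 1: (1,1)@ 3/3 · (1,2)@ 4/5 · (1,3)% 0/4
Row 2: (2,0)@ 2/3 · (2,3)@ 2/3
Row 3: (3,0)% 0/3 · (3,1)@ 4/5 · (3,2)@ 4/5
Row 4: (4,1)@ 3/4 · (4,2)@ 3/4 · (4,3)% 0/2
Sum over 13 particles: 3/4 + 2/3 + 3/3 + 4/5 + 0/4 + 2/3 + 2/3 + 0/3 + 4/5 + 4/5 + 3/4 + 3/4 + 0/2 = 153/20; mean = 153/20 ÷ 13 = 153/260 = 0.588461… → 0.588.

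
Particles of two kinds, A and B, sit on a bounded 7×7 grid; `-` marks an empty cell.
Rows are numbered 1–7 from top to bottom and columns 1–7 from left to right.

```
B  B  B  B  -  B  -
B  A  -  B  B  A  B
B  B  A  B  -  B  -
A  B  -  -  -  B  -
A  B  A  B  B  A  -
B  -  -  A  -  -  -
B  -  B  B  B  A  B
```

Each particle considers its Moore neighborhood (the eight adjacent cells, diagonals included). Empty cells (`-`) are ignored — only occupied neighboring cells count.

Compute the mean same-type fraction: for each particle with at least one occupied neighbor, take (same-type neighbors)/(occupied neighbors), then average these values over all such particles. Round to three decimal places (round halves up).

0.490

(1,1)B 2/3
(1,2)B 3/4
(1,3)B 3/4
(1,4)B 3/3
(1,6)B 2/3
(2,1)B 4/5
(2,2)A 1/7
(2,4)B 4/5
(2,5)B 5/6
(2,6)A 0/4
(2,7)B 2/3
(3,1)B 3/5
(3,2)B 3/6
(3,3)A 1/5
(3,4)B 2/3
(3,6)B 3/4
(4,1)A 1/5
(4,2)B 3/7
(4,6)B 2/3
(5,1)A 1/4
(5,2)B 2/5
(5,3)A 1/4
(5,4)B 1/3
(5,5)B 2/4
(5,6)A 0/2
(6,1)B 2/3
(6,4)A 1/6
(7,1)B 1/1
(7,3)B 1/2
(7,4)B 2/3
(7,5)B 1/3
(7,6)A 0/2
(7,7)B 0/1
Sum over 33 particles: 2/3 + 3/4 + 3/4 + 3/3 + 2/3 + 4/5 + 1/7 + 4/5 + 5/6 + 0/4 + 2/3 + 3/5 + 3/6 + 1/5 + 2/3 + 3/4 + 1/5 + 3/7 + 2/3 + 1/4 + 2/5 + 1/4 + 1/3 + 2/4 + 0/2 + 2/3 + 1/6 + 1/1 + 1/2 + 2/3 + 1/3 + 0/2 + 0/1 = 1357/84; mean = 1357/84 ÷ 33 = 1357/2772 = 0.489538… → 0.490.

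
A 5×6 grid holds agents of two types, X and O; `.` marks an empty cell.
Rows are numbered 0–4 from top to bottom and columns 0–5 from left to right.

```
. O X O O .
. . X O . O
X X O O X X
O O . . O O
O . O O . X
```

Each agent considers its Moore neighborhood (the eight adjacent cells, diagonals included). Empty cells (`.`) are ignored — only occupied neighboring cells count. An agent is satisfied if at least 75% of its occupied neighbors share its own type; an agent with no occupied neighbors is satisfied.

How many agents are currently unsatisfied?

17

Row 0: (0,1)O 0/2 ✗ · (0,2)X 1/4 ✗ · (0,3)O 2/4 ✗ · (0,4)O 3/3 ✓
Row 1: (1,2)X 2/7 ✗ · (1,3)O 4/7 ✗ · (1,5)O 1/3 ✗
Row 2: (2,0)X 1/3 ✗ · (2,1)X 2/5 ✗ · (2,2)O 3/5 ✗ · (2,3)O 3/5 ✗ · (2,4)X 1/6 ✗ · (2,5)X 1/4 ✗
Row 3: (3,0)O 2/4 ✗ · (3,1)O 4/6 ✗ · (3,4)O 3/6 ✗ · (3,5)O 1/4 ✗
Row 4: (4,0)O 2/2 ✓ · (4,2)O 2/2 ✓ · (4,3)O 2/2 ✓ · (4,5)X 0/2 ✗
Unsatisfied: (0,1), (0,2), (0,3), (1,2), (1,3), (1,5), (2,0), (2,1), (2,2), (2,3), (2,4), (2,5), (3,0), (3,1), (3,4), (3,5), (4,5) — 17 in total.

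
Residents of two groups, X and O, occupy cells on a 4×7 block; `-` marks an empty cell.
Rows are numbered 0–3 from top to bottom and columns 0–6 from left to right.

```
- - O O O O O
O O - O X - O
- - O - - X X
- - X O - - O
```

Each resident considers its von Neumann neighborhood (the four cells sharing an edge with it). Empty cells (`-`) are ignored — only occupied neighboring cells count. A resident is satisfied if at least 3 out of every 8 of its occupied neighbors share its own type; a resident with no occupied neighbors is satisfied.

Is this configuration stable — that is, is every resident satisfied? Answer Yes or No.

No

(0,2)O 1/1 ✓
(0,3)O 3/3 ✓
(0,4)O 2/3 ✓
(0,5)O 2/2 ✓
(0,6)O 2/2 ✓
(1,0)O 1/1 ✓
(1,1)O 1/1 ✓
(1,3)O 1/2 ✓
(1,4)X 0/2 ✗
(1,6)O 1/2 ✓
(2,2)O 0/1 ✗
(2,5)X 1/1 ✓
(2,6)X 1/3 ✗
(3,2)X 0/2 ✗
(3,3)O 0/1 ✗
(3,6)O 0/1 ✗
For instance (1,4) has only 0/2 same-type neighbors, below 3/8.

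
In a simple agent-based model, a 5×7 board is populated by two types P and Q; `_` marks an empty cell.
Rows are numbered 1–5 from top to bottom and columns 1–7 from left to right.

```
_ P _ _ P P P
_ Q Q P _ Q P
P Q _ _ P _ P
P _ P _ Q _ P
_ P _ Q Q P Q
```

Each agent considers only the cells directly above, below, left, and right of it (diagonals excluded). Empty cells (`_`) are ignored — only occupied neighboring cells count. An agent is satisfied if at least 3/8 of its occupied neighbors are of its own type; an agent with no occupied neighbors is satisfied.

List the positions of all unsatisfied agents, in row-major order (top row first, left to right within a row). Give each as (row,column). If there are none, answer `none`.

(1,2), (2,4), (2,6), (3,5), (5,6), (5,7)

Row 1: (1,2)P 0/1 ✗ · (1,5)P 1/1 ✓ · (1,6)P 2/3 ✓ · (1,7)P 2/2 ✓
Row 2: (2,2)Q 2/3 ✓ · (2,3)Q 1/2 ✓ · (2,4)P 0/1 ✗ · (2,6)Q 0/2 ✗ · (2,7)P 2/3 ✓
Row 3: (3,1)P 1/2 ✓ · (3,2)Q 1/2 ✓ · (3,5)P 0/1 ✗ · (3,7)P 2/2 ✓
Row 4: (4,1)P 1/1 ✓ · (4,3)P 0/0 ✓ · (4,5)Q 1/2 ✓ · (4,7)P 1/2 ✓
Row 5: (5,2)P 0/0 ✓ · (5,4)Q 1/1 ✓ · (5,5)Q 2/3 ✓ · (5,6)P 0/2 ✗ · (5,7)Q 0/2 ✗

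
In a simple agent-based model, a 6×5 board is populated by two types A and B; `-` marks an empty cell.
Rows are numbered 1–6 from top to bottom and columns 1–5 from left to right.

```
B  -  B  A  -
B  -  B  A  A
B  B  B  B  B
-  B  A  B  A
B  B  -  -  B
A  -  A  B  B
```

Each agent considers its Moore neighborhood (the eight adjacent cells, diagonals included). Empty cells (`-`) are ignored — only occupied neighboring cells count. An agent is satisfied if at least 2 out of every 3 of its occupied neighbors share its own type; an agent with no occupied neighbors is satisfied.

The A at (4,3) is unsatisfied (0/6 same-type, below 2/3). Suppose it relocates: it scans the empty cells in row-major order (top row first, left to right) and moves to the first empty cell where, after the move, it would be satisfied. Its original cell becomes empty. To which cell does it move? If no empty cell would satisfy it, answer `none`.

(1,5)

Vacating (4,3). Empty cells in order:
  (1,2): 0/4 same-type → still unsatisfied.
  (1,5): 3/3 same-type → satisfied — stop here.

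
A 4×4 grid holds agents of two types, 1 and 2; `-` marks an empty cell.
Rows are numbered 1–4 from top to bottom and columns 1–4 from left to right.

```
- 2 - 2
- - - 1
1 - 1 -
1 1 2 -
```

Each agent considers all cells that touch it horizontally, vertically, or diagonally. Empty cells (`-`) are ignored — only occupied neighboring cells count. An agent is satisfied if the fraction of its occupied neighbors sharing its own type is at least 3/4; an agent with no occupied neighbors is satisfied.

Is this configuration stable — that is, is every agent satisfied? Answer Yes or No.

(1,2)2 0/0 ok
(1,4)2 0/1 unhappy
(2,4)1 1/2 unhappy
(3,1)1 2/2 ok
(3,3)1 2/3 unhappy
(4,1)1 2/2 ok
(4,2)1 3/4 ok
(4,3)2 0/2 unhappy
For instance (1,4) has only 0/1 same-type neighbors, below 3/4.

No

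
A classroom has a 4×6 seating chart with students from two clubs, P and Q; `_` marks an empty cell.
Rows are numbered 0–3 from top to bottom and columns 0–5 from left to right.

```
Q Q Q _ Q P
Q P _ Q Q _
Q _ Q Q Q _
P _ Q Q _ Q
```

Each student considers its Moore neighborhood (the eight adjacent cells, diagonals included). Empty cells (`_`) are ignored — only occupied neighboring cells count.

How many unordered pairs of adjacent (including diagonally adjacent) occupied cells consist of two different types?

Scan each occupied cell's neighbors to the right and below (and the two forward diagonals) so each pair is counted once.
From row 0: 5 unlike of 12 pairs (running 5/12).
From row 1: 3 unlike of 10 pairs (running 8/22).
From row 2: 1 unlike of 9 pairs (running 9/31).
From row 3: 0 unlike of 1 pairs (running 9/32).
Total adjacent occupied pairs: 32; unlike-type pairs: 9.

9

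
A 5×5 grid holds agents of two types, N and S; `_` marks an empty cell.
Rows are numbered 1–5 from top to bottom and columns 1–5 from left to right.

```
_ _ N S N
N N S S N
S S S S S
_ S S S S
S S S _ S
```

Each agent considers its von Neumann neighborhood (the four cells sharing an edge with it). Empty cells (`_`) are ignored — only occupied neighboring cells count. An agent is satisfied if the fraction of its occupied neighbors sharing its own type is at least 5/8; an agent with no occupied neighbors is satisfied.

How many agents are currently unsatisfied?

(1,3)N 0/2 ✗
(1,4)S 1/3 ✗
(1,5)N 1/2 ✗
(2,1)N 1/2 ✗
(2,2)N 1/3 ✗
(2,3)S 2/4 ✗
(2,4)S 3/4 ✓
(2,5)N 1/3 ✗
(3,1)S 1/2 ✗
(3,2)S 3/4 ✓
(3,3)S 4/4 ✓
(3,4)S 4/4 ✓
(3,5)S 2/3 ✓
(4,2)S 3/3 ✓
(4,3)S 4/4 ✓
(4,4)S 3/3 ✓
(4,5)S 3/3 ✓
(5,1)S 1/1 ✓
(5,2)S 3/3 ✓
(5,3)S 2/2 ✓
(5,5)S 1/1 ✓
Unsatisfied: (1,3), (1,4), (1,5), (2,1), (2,2), (2,3), (2,5), (3,1) — 8 in total.

8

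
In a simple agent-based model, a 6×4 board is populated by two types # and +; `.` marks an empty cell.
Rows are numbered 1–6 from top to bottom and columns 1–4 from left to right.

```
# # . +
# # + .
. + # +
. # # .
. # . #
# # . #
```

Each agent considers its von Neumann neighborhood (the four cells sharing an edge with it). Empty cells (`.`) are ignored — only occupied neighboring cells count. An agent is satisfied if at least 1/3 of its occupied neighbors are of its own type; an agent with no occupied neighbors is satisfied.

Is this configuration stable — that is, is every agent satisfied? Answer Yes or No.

No

Row 1: (1,1)# 2/2 satisfied · (1,2)# 2/2 satisfied · (1,4)+ 0/0 satisfied
Row 2: (2,1)# 2/2 satisfied · (2,2)# 2/4 satisfied · (2,3)+ 0/2 not
Row 3: (3,2)+ 0/3 not · (3,3)# 1/4 not · (3,4)+ 0/1 not
Row 4: (4,2)# 2/3 satisfied · (4,3)# 2/2 satisfied
Row 5: (5,2)# 2/2 satisfied · (5,4)# 1/1 satisfied
Row 6: (6,1)# 1/1 satisfied · (6,2)# 2/2 satisfied · (6,4)# 1/1 satisfied
For instance (2,3) has only 0/2 same-type neighbors, below 1/3.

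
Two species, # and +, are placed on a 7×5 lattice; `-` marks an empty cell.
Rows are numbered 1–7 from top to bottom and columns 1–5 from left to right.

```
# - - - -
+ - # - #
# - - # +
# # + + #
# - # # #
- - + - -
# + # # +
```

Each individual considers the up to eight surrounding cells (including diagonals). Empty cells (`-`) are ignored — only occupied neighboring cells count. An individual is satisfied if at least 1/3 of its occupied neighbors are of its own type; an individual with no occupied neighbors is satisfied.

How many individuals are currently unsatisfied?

8

(1,1)# 0/1 not
(2,1)+ 0/2 not
(2,3)# 1/1 satisfied
(2,5)# 1/2 satisfied
(3,1)# 2/3 satisfied
(3,4)# 3/6 satisfied
(3,5)+ 1/4 not
(4,1)# 3/3 satisfied
(4,2)# 4/5 satisfied
(4,3)+ 1/5 not
(4,4)+ 2/7 not
(4,5)# 3/5 satisfied
(5,1)# 2/2 satisfied
(5,3)# 2/5 satisfied
(5,4)# 3/6 satisfied
(5,5)# 2/3 satisfied
(6,3)+ 1/5 not
(7,1)# 0/1 not
(7,2)+ 1/3 satisfied
(7,3)# 1/3 satisfied
(7,4)# 1/3 satisfied
(7,5)+ 0/1 not
Unsatisfied: (1,1), (2,1), (3,5), (4,3), (4,4), (6,3), (7,1), (7,5) — 8 in total.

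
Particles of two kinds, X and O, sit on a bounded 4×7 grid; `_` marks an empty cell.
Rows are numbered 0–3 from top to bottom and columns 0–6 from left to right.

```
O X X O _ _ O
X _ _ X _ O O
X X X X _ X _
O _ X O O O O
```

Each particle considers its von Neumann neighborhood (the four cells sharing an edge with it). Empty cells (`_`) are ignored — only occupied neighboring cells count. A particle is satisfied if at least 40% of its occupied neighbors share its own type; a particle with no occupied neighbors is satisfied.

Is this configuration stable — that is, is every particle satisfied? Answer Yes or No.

(0,0)O 0/2 unhappy
(0,1)X 1/2 ok
(0,2)X 1/2 ok
(0,3)O 0/2 unhappy
(0,6)O 1/1 ok
(1,0)X 1/2 ok
(1,3)X 1/2 ok
(1,5)O 1/2 ok
(1,6)O 2/2 ok
(2,0)X 2/3 ok
(2,1)X 2/2 ok
(2,2)X 3/3 ok
(2,3)X 2/3 ok
(2,5)X 0/2 unhappy
(3,0)O 0/1 unhappy
(3,2)X 1/2 ok
(3,3)O 1/3 unhappy
(3,4)O 2/2 ok
(3,5)O 2/3 ok
(3,6)O 1/1 ok
For instance (0,0) has only 0/2 same-type neighbors, below 2/5.

No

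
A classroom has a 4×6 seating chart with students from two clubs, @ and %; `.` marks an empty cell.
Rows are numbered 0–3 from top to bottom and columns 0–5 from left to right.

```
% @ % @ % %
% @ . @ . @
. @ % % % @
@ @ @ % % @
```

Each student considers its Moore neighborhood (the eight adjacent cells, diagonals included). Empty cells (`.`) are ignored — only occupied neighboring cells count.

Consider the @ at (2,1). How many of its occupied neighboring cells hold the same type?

Occupied neighbors of (2,1): (1,0)=%, (1,1)=@, (2,2)=%, (3,0)=@, (3,1)=@, (3,2)=@.
Same type (@): 4 of 6.

4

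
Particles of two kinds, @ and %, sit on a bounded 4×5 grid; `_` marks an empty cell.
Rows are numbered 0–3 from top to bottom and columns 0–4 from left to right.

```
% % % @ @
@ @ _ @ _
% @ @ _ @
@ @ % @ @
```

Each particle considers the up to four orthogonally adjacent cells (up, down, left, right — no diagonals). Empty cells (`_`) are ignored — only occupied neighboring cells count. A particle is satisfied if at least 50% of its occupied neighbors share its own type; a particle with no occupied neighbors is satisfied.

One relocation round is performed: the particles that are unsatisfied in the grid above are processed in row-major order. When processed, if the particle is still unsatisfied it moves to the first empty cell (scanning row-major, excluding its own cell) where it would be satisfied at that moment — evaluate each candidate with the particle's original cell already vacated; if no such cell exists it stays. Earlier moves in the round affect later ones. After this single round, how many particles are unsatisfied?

Initially unsatisfied (in order): (1,0), (2,0), (3,2).
  (1,0) → (1,2).
  (2,0) → (1,0).
  (3,2): no empty cell satisfies it; stays.
Resulting grid:
% % % @ @
% @ @ @ _
_ @ @ _ @
@ @ % @ @
Unsatisfied now: (0,2), (3,2).

2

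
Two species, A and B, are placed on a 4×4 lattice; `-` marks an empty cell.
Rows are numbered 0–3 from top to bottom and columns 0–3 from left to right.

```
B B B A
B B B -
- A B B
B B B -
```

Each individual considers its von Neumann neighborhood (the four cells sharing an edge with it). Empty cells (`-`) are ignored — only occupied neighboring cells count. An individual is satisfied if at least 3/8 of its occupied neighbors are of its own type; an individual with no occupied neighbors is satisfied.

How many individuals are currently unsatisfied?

2

Row 0: (0,0)B 2/2 satisfied · (0,1)B 3/3 satisfied · (0,2)B 2/3 satisfied · (0,3)A 0/1 not
Row 1: (1,0)B 2/2 satisfied · (1,1)B 3/4 satisfied · (1,2)B 3/3 satisfied
Row 2: (2,1)A 0/3 not · (2,2)B 3/4 satisfied · (2,3)B 1/1 satisfied
Row 3: (3,0)B 1/1 satisfied · (3,1)B 2/3 satisfied · (3,2)B 2/2 satisfied
Unsatisfied: (0,3), (2,1) — 2 in total.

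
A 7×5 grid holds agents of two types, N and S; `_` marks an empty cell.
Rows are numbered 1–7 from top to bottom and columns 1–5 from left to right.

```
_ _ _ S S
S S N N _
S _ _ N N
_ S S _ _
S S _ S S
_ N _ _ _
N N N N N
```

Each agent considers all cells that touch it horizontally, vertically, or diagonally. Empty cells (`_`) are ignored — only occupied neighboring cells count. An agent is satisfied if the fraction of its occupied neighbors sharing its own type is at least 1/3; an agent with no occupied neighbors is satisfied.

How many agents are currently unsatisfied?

0

(1,4)S 1/3 satisfied
(1,5)S 1/2 satisfied
(2,1)S 2/2 satisfied
(2,2)S 2/3 satisfied
(2,3)N 2/4 satisfied
(2,4)N 3/5 satisfied
(3,1)S 3/3 satisfied
(3,4)N 3/4 satisfied
(3,5)N 2/2 satisfied
(4,2)S 4/4 satisfied
(4,3)S 3/4 satisfied
(5,1)S 2/3 satisfied
(5,2)S 3/4 satisfied
(5,4)S 2/2 satisfied
(5,5)S 1/1 satisfied
(6,2)N 3/5 satisfied
(7,1)N 2/2 satisfied
(7,2)N 3/3 satisfied
(7,3)N 3/3 satisfied
(7,4)N 2/2 satisfied
(7,5)N 1/1 satisfied
Every one meets the threshold.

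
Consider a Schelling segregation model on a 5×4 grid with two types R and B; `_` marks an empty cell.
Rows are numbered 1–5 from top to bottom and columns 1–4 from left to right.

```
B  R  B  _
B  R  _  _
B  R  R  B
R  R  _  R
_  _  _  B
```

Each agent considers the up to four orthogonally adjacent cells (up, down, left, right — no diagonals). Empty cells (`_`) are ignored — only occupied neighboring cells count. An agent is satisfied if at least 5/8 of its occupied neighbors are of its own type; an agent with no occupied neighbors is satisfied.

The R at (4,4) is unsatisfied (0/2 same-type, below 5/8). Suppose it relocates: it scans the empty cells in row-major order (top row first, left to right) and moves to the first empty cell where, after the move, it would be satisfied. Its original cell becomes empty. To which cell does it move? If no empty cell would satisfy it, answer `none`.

(2,3)

Vacating (4,4). Empty cells in order:
  (1,4): 0/1 same-type → still unsatisfied.
  (2,3): 2/3 same-type → satisfied — stop here.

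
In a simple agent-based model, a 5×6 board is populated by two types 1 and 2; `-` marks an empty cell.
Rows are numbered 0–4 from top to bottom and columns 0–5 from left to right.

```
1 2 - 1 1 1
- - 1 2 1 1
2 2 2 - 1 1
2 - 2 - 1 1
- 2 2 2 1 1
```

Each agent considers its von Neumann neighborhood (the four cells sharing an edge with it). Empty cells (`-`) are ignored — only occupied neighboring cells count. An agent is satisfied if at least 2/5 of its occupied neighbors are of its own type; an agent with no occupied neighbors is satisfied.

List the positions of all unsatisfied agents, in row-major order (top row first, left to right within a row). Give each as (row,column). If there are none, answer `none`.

(0,0)1 0/1 not
(0,1)2 0/1 not
(0,3)1 1/2 satisfied
(0,4)1 3/3 satisfied
(0,5)1 2/2 satisfied
(1,2)1 0/2 not
(1,3)2 0/3 not
(1,4)1 3/4 satisfied
(1,5)1 3/3 satisfied
(2,0)2 2/2 satisfied
(2,1)2 2/2 satisfied
(2,2)2 2/3 satisfied
(2,4)1 3/3 satisfied
(2,5)1 3/3 satisfied
(3,0)2 1/1 satisfied
(3,2)2 2/2 satisfied
(3,4)1 3/3 satisfied
(3,5)1 3/3 satisfied
(4,1)2 1/1 satisfied
(4,2)2 3/3 satisfied
(4,3)2 1/2 satisfied
(4,4)1 2/3 satisfied
(4,5)1 2/2 satisfied

(0,0), (0,1), (1,2), (1,3)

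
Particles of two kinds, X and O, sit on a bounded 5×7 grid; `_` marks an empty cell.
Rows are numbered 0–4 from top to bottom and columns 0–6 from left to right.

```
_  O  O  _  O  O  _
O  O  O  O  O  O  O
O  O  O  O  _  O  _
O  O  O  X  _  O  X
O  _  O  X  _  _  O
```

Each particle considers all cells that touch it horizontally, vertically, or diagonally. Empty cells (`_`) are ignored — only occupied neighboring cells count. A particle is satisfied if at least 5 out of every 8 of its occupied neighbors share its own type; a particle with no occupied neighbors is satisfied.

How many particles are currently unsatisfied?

(0,1)O 4/4 satisfied
(0,2)O 4/4 satisfied
(0,4)O 4/4 satisfied
(0,5)O 4/4 satisfied
(1,0)O 4/4 satisfied
(1,1)O 7/7 satisfied
(1,2)O 7/7 satisfied
(1,3)O 6/6 satisfied
(1,4)O 6/6 satisfied
(1,5)O 5/5 satisfied
(1,6)O 3/3 satisfied
(2,0)O 5/5 satisfied
(2,1)O 8/8 satisfied
(2,2)O 7/8 satisfied
(2,3)O 5/6 satisfied
(2,5)O 4/5 satisfied
(3,0)O 4/4 satisfied
(3,1)O 7/7 satisfied
(3,2)O 5/7 satisfied
(3,3)X 1/5 not
(3,5)O 2/3 satisfied
(3,6)X 0/3 not
(4,0)O 2/2 satisfied
(4,2)O 2/4 not
(4,3)X 1/3 not
(4,6)O 1/2 not
Unsatisfied: (3,3), (3,6), (4,2), (4,3), (4,6) — 5 in total.

5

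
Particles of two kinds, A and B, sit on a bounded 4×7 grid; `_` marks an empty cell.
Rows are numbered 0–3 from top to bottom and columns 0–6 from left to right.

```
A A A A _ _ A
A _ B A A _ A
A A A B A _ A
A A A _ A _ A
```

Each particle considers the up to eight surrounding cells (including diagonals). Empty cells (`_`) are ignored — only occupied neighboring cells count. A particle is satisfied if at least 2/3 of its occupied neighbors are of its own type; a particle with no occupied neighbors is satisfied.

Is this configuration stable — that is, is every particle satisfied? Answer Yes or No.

No

Row 0: (0,0)A 2/2 satisfied · (0,1)A 3/4 satisfied · (0,2)A 3/4 satisfied · (0,3)A 3/4 satisfied · (0,6)A 1/1 satisfied
Row 1: (1,0)A 4/4 satisfied · (1,2)B 1/7 not · (1,3)A 5/7 satisfied · (1,4)A 3/4 satisfied · (1,6)A 2/2 satisfied
Row 2: (2,0)A 4/4 satisfied · (2,1)A 6/7 satisfied · (2,2)A 4/6 satisfied · (2,3)B 1/7 not · (2,4)A 3/4 satisfied · (2,6)A 2/2 satisfied
Row 3: (3,0)A 3/3 satisfied · (3,1)A 5/5 satisfied · (3,2)A 3/4 satisfied · (3,4)A 1/2 not · (3,6)A 1/1 satisfied
For instance (1,2) has only 1/7 same-type neighbors, below 2/3.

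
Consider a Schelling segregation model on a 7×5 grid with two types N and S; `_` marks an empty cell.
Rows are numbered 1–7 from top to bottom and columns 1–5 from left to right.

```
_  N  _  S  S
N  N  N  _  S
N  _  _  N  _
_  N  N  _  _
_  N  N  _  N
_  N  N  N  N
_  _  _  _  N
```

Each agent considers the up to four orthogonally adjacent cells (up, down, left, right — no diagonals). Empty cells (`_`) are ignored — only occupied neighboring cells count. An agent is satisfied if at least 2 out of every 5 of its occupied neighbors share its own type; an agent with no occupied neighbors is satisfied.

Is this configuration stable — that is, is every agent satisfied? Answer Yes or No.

Yes

(1,2)N 1/1 ✓
(1,4)S 1/1 ✓
(1,5)S 2/2 ✓
(2,1)N 2/2 ✓
(2,2)N 3/3 ✓
(2,3)N 1/1 ✓
(2,5)S 1/1 ✓
(3,1)N 1/1 ✓
(3,4)N 0/0 ✓
(4,2)N 2/2 ✓
(4,3)N 2/2 ✓
(5,2)N 3/3 ✓
(5,3)N 3/3 ✓
(5,5)N 1/1 ✓
(6,2)N 2/2 ✓
(6,3)N 3/3 ✓
(6,4)N 2/2 ✓
(6,5)N 3/3 ✓
(7,5)N 1/1 ✓
All meet the threshold, so the configuration is stable.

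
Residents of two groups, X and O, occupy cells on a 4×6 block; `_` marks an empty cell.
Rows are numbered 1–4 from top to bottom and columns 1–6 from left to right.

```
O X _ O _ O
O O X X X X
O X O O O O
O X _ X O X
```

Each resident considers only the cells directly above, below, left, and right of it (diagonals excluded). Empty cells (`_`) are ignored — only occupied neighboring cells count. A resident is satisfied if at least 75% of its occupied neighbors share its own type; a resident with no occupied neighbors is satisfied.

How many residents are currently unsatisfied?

19

Row 1: (1,1)O 1/2 ✗ · (1,2)X 0/2 ✗ · (1,4)O 0/1 ✗ · (1,6)O 0/1 ✗
Row 2: (2,1)O 3/3 ✓ · (2,2)O 1/4 ✗ · (2,3)X 1/3 ✗ · (2,4)X 2/4 ✗ · (2,5)X 2/3 ✗ · (2,6)X 1/3 ✗
Row 3: (3,1)O 2/3 ✗ · (3,2)X 1/4 ✗ · (3,3)O 1/3 ✗ · (3,4)O 2/4 ✗ · (3,5)O 3/4 ✓ · (3,6)O 1/3 ✗
Row 4: (4,1)O 1/2 ✗ · (4,2)X 1/2 ✗ · (4,4)X 0/2 ✗ · (4,5)O 1/3 ✗ · (4,6)X 0/2 ✗
Unsatisfied: (1,1), (1,2), (1,4), (1,6), (2,2), (2,3), (2,4), (2,5), (2,6), (3,1), (3,2), (3,3), (3,4), (3,6), (4,1), (4,2), (4,4), (4,5), (4,6) — 19 in total.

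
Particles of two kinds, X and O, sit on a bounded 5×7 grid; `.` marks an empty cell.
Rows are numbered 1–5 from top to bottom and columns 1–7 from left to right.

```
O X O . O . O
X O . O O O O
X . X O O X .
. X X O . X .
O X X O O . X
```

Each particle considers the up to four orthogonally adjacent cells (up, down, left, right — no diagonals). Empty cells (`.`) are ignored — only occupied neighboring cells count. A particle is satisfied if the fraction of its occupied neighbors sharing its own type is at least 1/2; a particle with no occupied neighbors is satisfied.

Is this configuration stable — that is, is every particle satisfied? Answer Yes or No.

No

Row 1: (1,1)O 0/2 ✗ · (1,2)X 0/3 ✗ · (1,3)O 0/1 ✗ · (1,5)O 1/1 ✓ · (1,7)O 1/1 ✓
Row 2: (2,1)X 1/3 ✗ · (2,2)O 0/2 ✗ · (2,4)O 2/2 ✓ · (2,5)O 4/4 ✓ · (2,6)O 2/3 ✓ · (2,7)O 2/2 ✓
Row 3: (3,1)X 1/1 ✓ · (3,3)X 1/2 ✓ · (3,4)O 3/4 ✓ · (3,5)O 2/3 ✓ · (3,6)X 1/3 ✗
Row 4: (4,2)X 2/2 ✓ · (4,3)X 3/4 ✓ · (4,4)O 2/3 ✓ · (4,6)X 1/1 ✓
Row 5: (5,1)O 0/1 ✗ · (5,2)X 2/3 ✓ · (5,3)X 2/3 ✓ · (5,4)O 2/3 ✓ · (5,5)O 1/1 ✓ · (5,7)X 0/0 ✓
For instance (1,1) has only 0/2 same-type neighbors, below 1/2.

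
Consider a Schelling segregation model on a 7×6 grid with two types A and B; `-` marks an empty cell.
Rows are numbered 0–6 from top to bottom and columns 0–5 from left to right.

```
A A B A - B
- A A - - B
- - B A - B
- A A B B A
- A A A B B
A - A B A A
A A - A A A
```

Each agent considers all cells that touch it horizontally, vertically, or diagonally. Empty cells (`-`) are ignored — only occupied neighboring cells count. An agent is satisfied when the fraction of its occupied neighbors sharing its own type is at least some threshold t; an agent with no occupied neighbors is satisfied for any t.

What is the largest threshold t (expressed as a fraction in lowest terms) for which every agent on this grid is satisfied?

0/1

Row 0: (0,0)A 2/2 · (0,1)A 3/4 · (0,2)B 0/4 · (0,3)A 1/2 · (0,5)B 1/1
Row 1: (1,1)A 3/5 · (1,2)A 4/6 · (1,5)B 2/2
Row 2: (2,2)B 1/6 · (2,3)A 2/5 · (2,5)B 2/3
Row 3: (3,1)A 3/4 · (3,2)A 5/7 · (3,3)B 3/7 · (3,4)B 4/7 · (3,5)A 0/4
Row 4: (4,1)A 5/5 · (4,2)A 5/7 · (4,3)A 4/8 · (4,4)B 4/8 · (4,5)B 2/5
Row 5: (5,0)A 3/3 · (5,2)A 5/6 · (5,3)B 1/7 · (5,4)A 5/8 · (5,5)A 3/5
Row 6: (6,0)A 2/2 · (6,1)A 3/3 · (6,3)A 3/4 · (6,4)A 4/5 · (6,5)A 3/3
The smallest same-type fraction is 0/4 at (0,2), which reduces to 0/1. Any threshold above that leaves this agent unsatisfied.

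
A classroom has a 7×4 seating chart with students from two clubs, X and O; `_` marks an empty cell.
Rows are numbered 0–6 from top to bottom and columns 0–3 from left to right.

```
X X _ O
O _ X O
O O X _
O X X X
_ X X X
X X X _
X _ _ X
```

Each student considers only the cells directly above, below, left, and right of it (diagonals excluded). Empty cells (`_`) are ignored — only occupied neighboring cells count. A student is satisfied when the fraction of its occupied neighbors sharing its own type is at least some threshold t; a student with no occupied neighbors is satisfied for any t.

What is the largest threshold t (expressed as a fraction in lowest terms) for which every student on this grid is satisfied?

1/3

(0,0)X 1/2
(0,1)X 1/1
(0,3)O 1/1
(1,0)O 1/2
(1,2)X 1/2
(1,3)O 1/2
(2,0)O 3/3
(2,1)O 1/3
(2,2)X 2/3
(3,0)O 1/2
(3,1)X 2/4
(3,2)X 4/4
(3,3)X 2/2
(4,1)X 3/3
(4,2)X 4/4
(4,3)X 2/2
(5,0)X 2/2
(5,1)X 3/3
(5,2)X 2/2
(6,0)X 1/1
(6,3)X — no occupied neighbors
The smallest same-type fraction is 1/3 at (2,1), which reduces to 1/3. Any threshold above that leaves this student unsatisfied.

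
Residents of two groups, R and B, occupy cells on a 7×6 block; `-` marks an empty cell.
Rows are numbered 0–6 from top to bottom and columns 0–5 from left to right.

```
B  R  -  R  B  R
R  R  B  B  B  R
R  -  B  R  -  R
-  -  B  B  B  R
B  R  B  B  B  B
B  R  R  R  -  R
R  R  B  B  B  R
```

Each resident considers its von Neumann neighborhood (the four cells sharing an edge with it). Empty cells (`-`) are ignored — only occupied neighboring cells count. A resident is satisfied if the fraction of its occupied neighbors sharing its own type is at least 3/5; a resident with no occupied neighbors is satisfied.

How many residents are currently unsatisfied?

(0,0)B 0/2 unhappy
(0,1)R 1/2 unhappy
(0,3)R 0/2 unhappy
(0,4)B 1/3 unhappy
(0,5)R 1/2 unhappy
(1,0)R 2/3 ok
(1,1)R 2/3 ok
(1,2)B 2/3 ok
(1,3)B 2/4 unhappy
(1,4)B 2/3 ok
(1,5)R 2/3 ok
(2,0)R 1/1 ok
(2,2)B 2/3 ok
(2,3)R 0/3 unhappy
(2,5)R 2/2 ok
(3,2)B 3/3 ok
(3,3)B 3/4 ok
(3,4)B 2/3 ok
(3,5)R 1/3 unhappy
(4,0)B 1/2 unhappy
(4,1)R 1/3 unhappy
(4,2)B 2/4 unhappy
(4,3)B 3/4 ok
(4,4)B 3/3 ok
(4,5)B 1/3 unhappy
(5,0)B 1/3 unhappy
(5,1)R 3/4 ok
(5,2)R 2/4 unhappy
(5,3)R 1/3 unhappy
(5,5)R 1/2 unhappy
(6,0)R 1/2 unhappy
(6,1)R 2/3 ok
(6,2)B 1/3 unhappy
(6,3)B 2/3 ok
(6,4)B 1/2 unhappy
(6,5)R 1/2 unhappy
Unsatisfied: (0,0), (0,1), (0,3), (0,4), (0,5), (1,3), (2,3), (3,5), (4,0), (4,1), (4,2), (4,5), (5,0), (5,2), (5,3), (5,5), (6,0), (6,2), (6,4), (6,5) — 20 in total.

20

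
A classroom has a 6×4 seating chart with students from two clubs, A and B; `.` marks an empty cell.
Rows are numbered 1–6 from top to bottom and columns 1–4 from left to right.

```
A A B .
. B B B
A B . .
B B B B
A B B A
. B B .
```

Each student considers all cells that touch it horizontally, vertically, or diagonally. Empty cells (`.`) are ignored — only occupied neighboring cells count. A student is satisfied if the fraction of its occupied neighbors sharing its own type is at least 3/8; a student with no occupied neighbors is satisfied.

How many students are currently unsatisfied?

Row 1: (1,1)A 1/2 ✓ · (1,2)A 1/4 ✗ · (1,3)B 3/4 ✓
Row 2: (2,2)B 3/6 ✓ · (2,3)B 4/5 ✓ · (2,4)B 2/2 ✓
Row 3: (3,1)A 0/4 ✗ · (3,2)B 5/6 ✓
Row 4: (4,1)B 3/5 ✓ · (4,2)B 5/7 ✓ · (4,3)B 5/6 ✓ · (4,4)B 2/3 ✓
Row 5: (5,1)A 0/4 ✗ · (5,2)B 6/7 ✓ · (5,3)B 6/7 ✓ · (5,4)A 0/4 ✗
Row 6: (6,2)B 3/4 ✓ · (6,3)B 3/4 ✓
Unsatisfied: (1,2), (3,1), (5,1), (5,4) — 4 in total.

4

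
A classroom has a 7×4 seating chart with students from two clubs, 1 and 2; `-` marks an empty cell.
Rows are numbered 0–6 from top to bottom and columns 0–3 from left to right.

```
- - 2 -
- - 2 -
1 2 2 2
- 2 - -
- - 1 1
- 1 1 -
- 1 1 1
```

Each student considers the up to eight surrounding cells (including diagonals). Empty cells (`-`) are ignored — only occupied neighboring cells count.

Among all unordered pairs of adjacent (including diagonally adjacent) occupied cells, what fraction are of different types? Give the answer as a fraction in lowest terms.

3/23

Scan each occupied cell's neighbors to the right and below (and the two forward diagonals) so each pair is counted once.
Row 0: 2(0,2)–2(1,2)=  → 0/1 unlike.
Row 1: 2(1,2)–2(2,2)= 2(1,2)–2(2,3)= 2(1,2)–2(2,1)=  → 0/3 unlike.
Row 2: 1(2,0)–2(2,1)≠ 1(2,0)–2(3,1)≠ 2(2,1)–2(2,2)= 2(2,1)–2(3,1)= 2(2,2)–2(2,3)= 2(2,2)–2(3,1)=  → 2/6 unlike.
Row 3: 2(3,1)–1(4,2)≠  → 1/1 unlike.
Row 4: 1(4,2)–1(4,3)= 1(4,2)–1(5,2)= 1(4,2)–1(5,1)= 1(4,3)–1(5,2)=  → 0/4 unlike.
Row 5: 1(5,1)–1(5,2)= 1(5,1)–1(6,1)= 1(5,1)–1(6,2)= 1(5,2)–1(6,2)= 1(5,2)–1(6,3)= 1(5,2)–1(6,1)=  → 0/6 unlike.
Row 6: 1(6,1)–1(6,2)= 1(6,2)–1(6,3)=  → 0/2 unlike.
Total adjacent occupied pairs: 23; unlike-type pairs: 3.
3/23 is already in lowest terms.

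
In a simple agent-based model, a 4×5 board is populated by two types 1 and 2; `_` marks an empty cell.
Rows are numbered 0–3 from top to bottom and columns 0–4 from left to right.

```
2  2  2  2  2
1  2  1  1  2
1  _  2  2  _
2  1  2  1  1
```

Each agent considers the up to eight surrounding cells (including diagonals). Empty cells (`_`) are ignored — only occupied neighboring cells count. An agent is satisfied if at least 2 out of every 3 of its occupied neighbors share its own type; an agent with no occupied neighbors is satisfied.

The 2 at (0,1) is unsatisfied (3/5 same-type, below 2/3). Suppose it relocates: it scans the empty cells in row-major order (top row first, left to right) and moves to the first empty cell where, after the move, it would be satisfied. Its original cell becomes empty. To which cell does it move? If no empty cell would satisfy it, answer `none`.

Vacating (0,1). Empty cells in order:
  (2,1): 4/8 same-type → still unsatisfied.
  (2,4): 2/5 same-type → still unsatisfied.

none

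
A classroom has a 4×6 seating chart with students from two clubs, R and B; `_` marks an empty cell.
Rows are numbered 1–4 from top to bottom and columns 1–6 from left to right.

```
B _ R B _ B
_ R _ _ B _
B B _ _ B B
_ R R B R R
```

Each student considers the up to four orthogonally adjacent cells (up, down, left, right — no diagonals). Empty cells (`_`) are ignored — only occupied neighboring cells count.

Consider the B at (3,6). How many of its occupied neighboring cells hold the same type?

Occupied neighbors of (3,6): (4,6)=R, (3,5)=B.
Same type (B): 1 of 2.

1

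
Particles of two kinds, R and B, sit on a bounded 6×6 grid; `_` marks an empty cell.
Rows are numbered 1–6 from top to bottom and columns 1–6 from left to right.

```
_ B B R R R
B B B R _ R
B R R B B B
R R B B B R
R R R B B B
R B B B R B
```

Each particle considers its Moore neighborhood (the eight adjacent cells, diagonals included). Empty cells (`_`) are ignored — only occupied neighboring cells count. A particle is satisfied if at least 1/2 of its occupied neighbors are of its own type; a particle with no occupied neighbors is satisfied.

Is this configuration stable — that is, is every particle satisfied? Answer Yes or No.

No

Row 1: (1,2)B 4/4 satisfied · (1,3)B 3/5 satisfied · (1,4)R 2/4 satisfied · (1,5)R 4/4 satisfied · (1,6)R 2/2 satisfied
Row 2: (2,1)B 3/4 satisfied · (2,2)B 5/7 satisfied · (2,3)B 4/8 satisfied · (2,4)R 3/7 not · (2,6)R 2/4 satisfied
Row 3: (3,1)B 2/5 not · (3,2)R 3/8 not · (3,3)R 3/8 not · (3,4)B 5/7 satisfied · (3,5)B 4/7 satisfied · (3,6)B 2/4 satisfied
Row 4: (4,1)R 4/5 satisfied · (4,2)R 6/8 satisfied · (4,3)B 3/8 not · (4,4)B 6/8 satisfied · (4,5)B 7/8 satisfied · (4,6)R 0/5 not
Row 5: (5,1)R 4/5 satisfied · (5,2)R 5/8 satisfied · (5,3)R 2/8 not · (5,4)B 6/8 satisfied · (5,5)B 6/8 satisfied · (5,6)B 3/5 satisfied
Row 6: (6,1)R 2/3 satisfied · (6,2)B 1/5 not · (6,3)B 3/5 satisfied · (6,4)B 3/5 satisfied · (6,5)R 0/5 not · (6,6)B 2/3 satisfied
For instance (2,4) has only 3/7 same-type neighbors, below 1/2.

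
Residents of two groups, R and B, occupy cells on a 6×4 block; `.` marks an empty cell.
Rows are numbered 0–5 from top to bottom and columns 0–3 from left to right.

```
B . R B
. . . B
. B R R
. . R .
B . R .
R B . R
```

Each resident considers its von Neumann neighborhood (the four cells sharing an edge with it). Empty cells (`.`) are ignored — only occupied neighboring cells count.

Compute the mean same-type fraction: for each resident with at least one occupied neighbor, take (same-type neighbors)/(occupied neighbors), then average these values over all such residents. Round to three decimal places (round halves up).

0.379

(0,0)B — no occupied neighbors
(0,2)R 0/1
(0,3)B 1/2
(1,3)B 1/2
(2,1)B 0/1
(2,2)R 2/3
(2,3)R 1/2
(3,2)R 2/2
(4,0)B 0/1
(4,2)R 1/1
(5,0)R 0/2
(5,1)B 0/1
(5,3)R — no occupied neighbors
Sum over 11 residents: 0/1 + 1/2 + 1/2 + 0/1 + 2/3 + 1/2 + 2/2 + 0/1 + 1/1 + 0/2 + 0/1 = 25/6; mean = 25/6 ÷ 11 = 25/66 = 0.378787… → 0.379.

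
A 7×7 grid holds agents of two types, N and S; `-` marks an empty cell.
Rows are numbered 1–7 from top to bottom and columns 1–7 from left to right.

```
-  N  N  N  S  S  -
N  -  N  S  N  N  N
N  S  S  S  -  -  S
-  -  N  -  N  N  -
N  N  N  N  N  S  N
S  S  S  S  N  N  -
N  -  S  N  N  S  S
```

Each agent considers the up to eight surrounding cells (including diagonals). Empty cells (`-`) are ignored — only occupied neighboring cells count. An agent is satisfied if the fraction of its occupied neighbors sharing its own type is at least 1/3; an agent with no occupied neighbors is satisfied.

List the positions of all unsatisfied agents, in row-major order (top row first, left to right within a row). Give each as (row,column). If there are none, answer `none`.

(1,2)N 3/3 ok
(1,3)N 3/4 ok
(1,4)N 3/5 ok
(1,5)S 2/5 ok
(1,6)S 1/4 unhappy
(2,1)N 2/3 ok
(2,3)N 3/7 ok
(2,4)S 3/7 ok
(2,5)N 2/6 ok
(2,6)N 2/5 ok
(2,7)N 1/3 ok
(3,1)N 1/2 ok
(3,2)S 1/5 unhappy
(3,3)S 3/5 ok
(3,4)S 2/6 ok
(3,7)S 0/3 unhappy
(4,3)N 3/6 ok
(4,5)N 3/5 ok
(4,6)N 3/5 ok
(5,1)N 1/3 ok
(5,2)N 3/6 ok
(5,3)N 3/6 ok
(5,4)N 5/7 ok
(5,5)N 5/7 ok
(5,6)S 0/6 unhappy
(5,7)N 2/3 ok
(6,1)S 1/4 unhappy
(6,2)S 3/7 ok
(6,3)S 3/7 ok
(6,4)S 2/8 unhappy
(6,5)N 5/8 ok
(6,6)N 4/7 ok
(7,1)N 0/2 unhappy
(7,3)S 3/4 ok
(7,4)N 2/5 ok
(7,5)N 3/5 ok
(7,6)S 1/4 unhappy
(7,7)S 1/2 ok

(1,6), (3,2), (3,7), (5,6), (6,1), (6,4), (7,1), (7,6)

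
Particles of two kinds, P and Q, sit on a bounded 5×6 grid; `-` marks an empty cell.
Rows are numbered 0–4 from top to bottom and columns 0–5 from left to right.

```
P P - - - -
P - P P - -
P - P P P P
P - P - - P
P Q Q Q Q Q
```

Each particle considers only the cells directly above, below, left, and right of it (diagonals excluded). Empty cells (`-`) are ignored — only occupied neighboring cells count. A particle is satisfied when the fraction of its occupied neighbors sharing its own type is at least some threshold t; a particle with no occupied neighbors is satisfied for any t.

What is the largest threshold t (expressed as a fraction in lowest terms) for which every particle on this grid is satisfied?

(0,0)P 2/2
(0,1)P 1/1
(1,0)P 2/2
(1,2)P 2/2
(1,3)P 2/2
(2,0)P 2/2
(2,2)P 3/3
(2,3)P 3/3
(2,4)P 2/2
(2,5)P 2/2
(3,0)P 2/2
(3,2)P 1/2
(3,5)P 1/2
(4,0)P 1/2
(4,1)Q 1/2
(4,2)Q 2/3
(4,3)Q 2/2
(4,4)Q 2/2
(4,5)Q 1/2
The smallest same-type fraction is 1/2 at (3,2), which reduces to 1/2. Any threshold above that leaves this particle unsatisfied.

1/2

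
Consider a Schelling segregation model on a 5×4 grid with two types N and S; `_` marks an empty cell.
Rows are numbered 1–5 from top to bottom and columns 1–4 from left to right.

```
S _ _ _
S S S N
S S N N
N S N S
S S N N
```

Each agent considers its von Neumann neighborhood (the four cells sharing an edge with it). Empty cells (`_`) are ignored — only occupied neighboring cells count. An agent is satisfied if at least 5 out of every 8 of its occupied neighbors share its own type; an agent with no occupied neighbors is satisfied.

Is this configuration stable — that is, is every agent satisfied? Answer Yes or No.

No

(1,1)S 1/1 satisfied
(2,1)S 3/3 satisfied
(2,2)S 3/3 satisfied
(2,3)S 1/3 not
(2,4)N 1/2 not
(3,1)S 2/3 satisfied
(3,2)S 3/4 satisfied
(3,3)N 2/4 not
(3,4)N 2/3 satisfied
(4,1)N 0/3 not
(4,2)S 2/4 not
(4,3)N 2/4 not
(4,4)S 0/3 not
(5,1)S 1/2 not
(5,2)S 2/3 satisfied
(5,3)N 2/3 satisfied
(5,4)N 1/2 not
For instance (2,3) has only 1/3 same-type neighbors, below 5/8.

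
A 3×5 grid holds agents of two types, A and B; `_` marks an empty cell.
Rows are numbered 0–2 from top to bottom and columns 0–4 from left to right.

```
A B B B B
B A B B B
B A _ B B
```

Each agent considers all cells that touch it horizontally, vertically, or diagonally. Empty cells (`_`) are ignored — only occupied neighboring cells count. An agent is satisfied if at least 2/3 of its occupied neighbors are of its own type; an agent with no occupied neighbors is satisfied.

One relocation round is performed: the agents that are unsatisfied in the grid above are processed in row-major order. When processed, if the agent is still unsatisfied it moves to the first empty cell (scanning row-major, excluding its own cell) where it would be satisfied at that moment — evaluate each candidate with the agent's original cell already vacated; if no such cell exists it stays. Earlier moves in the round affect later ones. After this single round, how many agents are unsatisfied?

6

Initially unsatisfied (in order): (0,0), (0,1), (1,0), (1,1), (2,0), (2,1).
  (0,0): no empty cell satisfies it; stays.
  (0,1): no empty cell satisfies it; stays.
  (1,0): no empty cell satisfies it; stays.
  (1,1): no empty cell satisfies it; stays.
  (2,0): no empty cell satisfies it; stays.
  (2,1): no empty cell satisfies it; stays.
Resulting grid:
A B B B B
B A B B B
B A _ B B
Unsatisfied now: (0,0), (0,1), (1,0), (1,1), (2,0), (2,1).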